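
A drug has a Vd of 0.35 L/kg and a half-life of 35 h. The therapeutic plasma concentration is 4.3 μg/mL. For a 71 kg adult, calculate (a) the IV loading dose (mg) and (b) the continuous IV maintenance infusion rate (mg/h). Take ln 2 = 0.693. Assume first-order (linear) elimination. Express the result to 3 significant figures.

Vd = 0.35 L/kg × 71 kg = 24.85 L
LD = Vd × C = 24.85 × 4.3 = 106.9 mg
CL = 0.693 × Vd / t½ = 0.693 × 24.85 / 35 = 0.4920 L/h
Infusion rate = CL × Css = 0.4920 × 4.3 = 2.116 mg/h

(a) 107 mg; (b) 2.12 mg/h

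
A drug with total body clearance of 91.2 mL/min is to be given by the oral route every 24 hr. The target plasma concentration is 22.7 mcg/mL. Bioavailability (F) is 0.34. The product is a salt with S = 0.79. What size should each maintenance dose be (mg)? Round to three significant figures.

11100 mg

CL = 91.2 mL/min × 60/1000 = 5.472 L/h
D = CL × Css × τ / F / S = 5.472 × 22.7 × 24 / 0.34 / 0.79 = 11100 mg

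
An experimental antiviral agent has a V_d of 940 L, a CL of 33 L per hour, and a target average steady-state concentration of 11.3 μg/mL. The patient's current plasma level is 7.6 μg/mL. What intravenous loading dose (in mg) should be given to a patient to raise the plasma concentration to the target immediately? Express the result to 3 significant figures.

Concentration deficit ΔC = 11.3 − 7.6 = 3.700 mg/L
LD = Vd × ΔC = 940.0 × 3.700 = 3478 mg

3480 mg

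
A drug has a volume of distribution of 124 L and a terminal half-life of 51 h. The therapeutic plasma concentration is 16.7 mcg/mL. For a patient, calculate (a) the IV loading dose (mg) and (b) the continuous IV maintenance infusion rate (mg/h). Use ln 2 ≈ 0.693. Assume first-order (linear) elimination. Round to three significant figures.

(a) 2070 mg; (b) 28.1 mg/h

LD = Vd × C = 124.0 × 16.7 = 2071 mg
CL = 0.693 × Vd / t½ = 0.693 × 124.0 / 51 = 1.685 L/h
Infusion rate = CL × Css = 1.685 × 16.7 = 28.14 mg/h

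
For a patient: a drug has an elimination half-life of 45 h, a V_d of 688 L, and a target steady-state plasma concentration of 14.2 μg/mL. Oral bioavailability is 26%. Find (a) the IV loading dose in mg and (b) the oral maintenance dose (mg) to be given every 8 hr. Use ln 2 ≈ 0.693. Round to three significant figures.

LD = Vd × C = 688.0 × 14.2 = 9770 mg
CL = 0.693 × Vd / t½ = 0.693 × 688.0 / 45 = 10.60 L/h
D = CL × Css × τ / F = 10.60 × 14.2 × 8 / 0.26 = 4631 mg

(a) 9770 mg; (b) 4630 mg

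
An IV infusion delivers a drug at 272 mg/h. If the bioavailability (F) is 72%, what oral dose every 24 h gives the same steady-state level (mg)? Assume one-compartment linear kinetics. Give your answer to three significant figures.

9070 mg

To maintain the same Css, the systemic dosing rate must be unchanged: F·D/τ = infusion rate.
D = rate × τ / F = 272 × 24 / 0.72 = 9067 mg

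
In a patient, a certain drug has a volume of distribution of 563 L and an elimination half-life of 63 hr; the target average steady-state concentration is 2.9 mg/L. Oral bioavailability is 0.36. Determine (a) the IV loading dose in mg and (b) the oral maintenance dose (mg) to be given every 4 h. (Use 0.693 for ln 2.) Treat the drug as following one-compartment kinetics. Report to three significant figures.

LD = Vd × C = 563.0 × 2.9 = 1633 mg
CL = 0.693 × Vd / t½ = 0.693 × 563.0 / 63 = 6.193 L/h
D = CL × Css × τ / F = 6.193 × 2.9 × 4 / 0.36 = 199.6 mg

(a) 1630 mg; (b) 200 mg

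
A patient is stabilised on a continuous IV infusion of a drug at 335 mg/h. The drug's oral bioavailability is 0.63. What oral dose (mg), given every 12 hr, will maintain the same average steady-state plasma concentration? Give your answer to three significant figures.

6380 mg

To maintain the same Css, the systemic dosing rate must be unchanged: F·D/τ = infusion rate.
D = rate × τ / F = 335 × 12 / 0.63 = 6381 mg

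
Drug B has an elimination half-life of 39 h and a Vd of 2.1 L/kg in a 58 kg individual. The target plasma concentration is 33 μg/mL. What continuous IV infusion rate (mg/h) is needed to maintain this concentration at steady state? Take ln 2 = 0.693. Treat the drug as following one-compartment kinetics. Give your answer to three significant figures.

Vd = 2.1 L/kg × 58 kg = 121.8 L
CL = 0.693 × Vd / t½ = 0.693 × 121.8 / 39 = 2.164 L/h
Infusion rate = CL × Css = 2.164 × 33 = 71.41 mg/h

71.4 mg/h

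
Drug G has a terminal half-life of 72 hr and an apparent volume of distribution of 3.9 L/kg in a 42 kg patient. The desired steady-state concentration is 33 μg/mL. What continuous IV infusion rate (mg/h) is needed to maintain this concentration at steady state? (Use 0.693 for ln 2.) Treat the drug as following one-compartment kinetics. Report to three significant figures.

52.0 mg/h

Vd = 3.9 L/kg × 42 kg = 163.8 L
CL = ln 2 · Vd / t½ = 0.693 × 163.8 / 72 = 1.577 L/h
Infusion rate = CL × Css = 1.577 × 33 = 52.04 mg/h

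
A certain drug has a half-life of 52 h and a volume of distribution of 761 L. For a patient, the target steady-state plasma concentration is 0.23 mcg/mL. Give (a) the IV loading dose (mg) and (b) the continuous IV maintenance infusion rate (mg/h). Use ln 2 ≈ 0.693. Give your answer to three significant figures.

LD = Vd × C = 761.0 × 0.23 = 175.0 mg
CL = 0.693 × Vd / t½ = 0.693 × 761.0 / 52 = 10.14 L/h
Infusion rate = CL × Css = 10.14 × 0.23 = 2.332 mg/h

(a) 175 mg; (b) 2.33 mg/h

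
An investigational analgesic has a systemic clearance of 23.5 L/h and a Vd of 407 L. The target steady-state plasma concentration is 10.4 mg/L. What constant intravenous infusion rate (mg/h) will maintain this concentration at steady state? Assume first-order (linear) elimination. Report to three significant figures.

244 mg/h

Vd does not affect the maintenance rate; only clearance governs steady-state input.
Rate = CL × Css = 23.50 × 10.4 = 244.4 mg/h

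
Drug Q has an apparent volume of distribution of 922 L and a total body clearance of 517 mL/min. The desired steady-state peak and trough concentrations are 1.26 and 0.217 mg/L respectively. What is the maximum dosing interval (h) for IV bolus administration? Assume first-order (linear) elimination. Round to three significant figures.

52.3 h

CL = 517 mL/min = 517 × 0.06 = 31.02 L/h
k = CL / Vd = 31.02 / 922.0 = 0.03364 h⁻¹
Between IV bolus doses, concentration decays as C = C₀·e^(−kτ), so C_peak/C_trough = e^(kτ).
τ_max = ln(C_peak/C_trough) / k = ln(1.26/0.217) / 0.03364 = 1.759 / 0.03364 = 52.29 h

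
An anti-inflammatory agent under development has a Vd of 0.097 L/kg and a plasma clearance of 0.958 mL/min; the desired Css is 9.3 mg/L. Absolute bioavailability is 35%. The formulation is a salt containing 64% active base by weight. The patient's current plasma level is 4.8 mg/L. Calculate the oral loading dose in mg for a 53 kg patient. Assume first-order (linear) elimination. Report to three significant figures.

Vd = 0.097 L/kg × 53 kg = 5.141 L
Concentration deficit ΔC = 9.3 − 4.8 = 4.500 mg/L
LD = Vd × ΔC / F / S = 5.141 × 4.500 / 0.35 / 0.64 = 103.3 mg

103 mg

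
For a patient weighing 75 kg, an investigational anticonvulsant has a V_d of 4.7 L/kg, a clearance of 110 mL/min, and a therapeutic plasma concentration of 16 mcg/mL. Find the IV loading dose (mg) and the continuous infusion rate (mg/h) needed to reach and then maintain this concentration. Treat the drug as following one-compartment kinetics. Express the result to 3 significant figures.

Vd(total) = 75 kg × 4.7 L/kg = 352.5 L
Loading: fill Vd to C_target → 352.5 L × 16 mg/L = 5640 mg
Convert clearance: 110 mL/min × 60 min/h ÷ 1000 mL/L = 6.600 L/h
Maintenance: replace elimination → rate = CL × Css = 6.600 × 16 = 105.6 mg/h

(a) 5640 mg; (b) 106 mg/h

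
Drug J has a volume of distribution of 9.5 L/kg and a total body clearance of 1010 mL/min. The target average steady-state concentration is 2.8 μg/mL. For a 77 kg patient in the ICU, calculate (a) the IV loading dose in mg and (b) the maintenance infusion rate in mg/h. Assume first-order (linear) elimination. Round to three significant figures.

(a) 2050 mg; (b) 170 mg/h

Vd = 9.5 L/kg × 77 kg = 731.5 L
LD = Vd · C_target = 731.5 × 2.8 = 2048 mg
Convert clearance: 1010 mL/min × 60 min/h ÷ 1000 mL/L = 60.60 L/h
Infusion rate = 60.60 L/h × 2.8 mg/L = 169.7 mg/h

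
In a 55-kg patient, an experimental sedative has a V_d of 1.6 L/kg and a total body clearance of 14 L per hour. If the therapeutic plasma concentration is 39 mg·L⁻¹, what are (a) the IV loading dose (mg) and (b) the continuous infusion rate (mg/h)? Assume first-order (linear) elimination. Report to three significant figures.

Vd = 1.6 L/kg × 55 kg = 88.00 L
Loading: fill Vd to C_target → 88.00 L × 39 mg/L = 3432 mg
Maintenance infusion rate = CL × Css = 14.00 × 39 = 546.0 mg/h

(a) 3430 mg; (b) 546 mg/h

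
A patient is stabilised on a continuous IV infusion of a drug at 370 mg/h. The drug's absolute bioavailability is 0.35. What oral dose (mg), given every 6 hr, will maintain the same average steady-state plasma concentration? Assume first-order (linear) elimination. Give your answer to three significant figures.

To maintain the same Css, the systemic dosing rate must be unchanged: F·D/τ = infusion rate.
D = rate × τ / F = 370 × 6 / 0.35 = 6343 mg

6340 mg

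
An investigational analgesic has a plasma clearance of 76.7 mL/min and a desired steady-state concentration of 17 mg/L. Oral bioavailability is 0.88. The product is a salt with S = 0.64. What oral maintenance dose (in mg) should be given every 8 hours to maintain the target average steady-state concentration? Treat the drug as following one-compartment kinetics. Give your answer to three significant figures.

1110 mg

CL = 76.7 mL/min = 76.7 × 0.06 = 4.602 L/h
At steady state, dose per interval replaces the amount cleared in that interval: F·S·D/τ = CL·Css.
D = CL × Css × τ / F / S = 4.602 × 17 × 8 / 0.88 / 0.64 = 1111 mg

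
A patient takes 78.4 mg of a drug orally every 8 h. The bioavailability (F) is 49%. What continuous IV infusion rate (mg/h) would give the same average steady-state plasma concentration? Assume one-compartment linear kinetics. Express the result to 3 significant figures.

Equivalent systemic input: infusion rate = F·D/τ.
Rate = 0.49 × 78.4 / 8 = 4.802 mg/h

4.80 mg/h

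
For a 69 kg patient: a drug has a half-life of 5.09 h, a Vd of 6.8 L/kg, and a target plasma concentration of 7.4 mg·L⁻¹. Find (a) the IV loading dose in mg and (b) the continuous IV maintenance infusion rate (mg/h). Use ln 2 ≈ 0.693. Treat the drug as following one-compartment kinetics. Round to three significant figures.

(a) 3470 mg; (b) 473 mg/h

Total Vd = 6.8 × 69 = 469.2 L
LD = Vd × C = 469.2 × 7.4 = 3472 mg
CL = 0.693 × Vd / t½ = 0.693 × 469.2 / 5.09 = 63.88 L/h
Infusion rate = CL × Css = 63.88 × 7.4 = 472.7 mg/h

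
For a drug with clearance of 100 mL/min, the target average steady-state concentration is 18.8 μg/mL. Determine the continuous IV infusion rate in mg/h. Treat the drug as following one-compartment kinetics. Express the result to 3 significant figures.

113 mg/h

Convert clearance: 100 mL/min × 60 min/h ÷ 1000 mL/L = 6.000 L/h
At steady state, infusion rate equals elimination rate: rate in = CL × Css.
R₀ = 6.000 × 18.8 = 112.8 mg/h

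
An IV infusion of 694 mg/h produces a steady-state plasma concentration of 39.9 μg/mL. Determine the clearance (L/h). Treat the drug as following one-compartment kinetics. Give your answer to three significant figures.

17.4 L/h

At steady state, infusion rate = CL × Css, so CL = rate / Css.
CL = 694 / 39.9 = 17.39 L/h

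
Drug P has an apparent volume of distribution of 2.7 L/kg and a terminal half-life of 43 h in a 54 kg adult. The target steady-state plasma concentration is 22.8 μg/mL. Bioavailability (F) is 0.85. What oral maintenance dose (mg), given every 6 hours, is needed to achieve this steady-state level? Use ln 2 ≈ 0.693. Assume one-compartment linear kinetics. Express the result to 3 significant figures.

Total Vd = 2.7 × 54 = 145.8 L
CL = ln 2 · Vd / t½ = 0.693 × 145.8 / 43 = 2.350 L/h
D = CL × Css × τ / F = 2.350 × 22.8 × 6 / 0.85 = 378.2 mg

378 mg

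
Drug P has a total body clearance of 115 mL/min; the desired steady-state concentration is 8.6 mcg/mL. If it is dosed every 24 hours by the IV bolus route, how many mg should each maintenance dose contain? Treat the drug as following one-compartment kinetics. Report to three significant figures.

CL = 115 mL/min = 115 × 0.06 = 6.900 L/h
At steady state, dose per interval replaces the amount cleared in that interval: D/τ = CL·Css.
D = CL × Css × τ = 6.900 × 8.6 × 24 = 1424 mg

1420 mg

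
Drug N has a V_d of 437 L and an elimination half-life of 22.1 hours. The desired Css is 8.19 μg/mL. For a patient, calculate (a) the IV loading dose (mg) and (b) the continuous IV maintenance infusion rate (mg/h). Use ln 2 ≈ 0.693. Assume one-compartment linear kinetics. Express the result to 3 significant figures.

(a) 3580 mg; (b) 112 mg/h

LD = Vd × C = 437.0 × 8.19 = 3579 mg
CL = 0.693 × Vd / t½ = 0.693 × 437.0 / 22.1 = 13.70 L/h
Infusion rate = CL × Css = 13.70 × 8.19 = 112.2 mg/h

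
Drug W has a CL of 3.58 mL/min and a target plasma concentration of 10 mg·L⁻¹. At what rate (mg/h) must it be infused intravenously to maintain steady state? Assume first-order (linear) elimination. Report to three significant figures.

2.15 mg/h

CL = 3.58 mL/min = 3.58 × 0.06 = 0.2148 L/h
Infusion rate = CL · Css = 0.2148 L/h × 10 mg/L = 2.148 mg/h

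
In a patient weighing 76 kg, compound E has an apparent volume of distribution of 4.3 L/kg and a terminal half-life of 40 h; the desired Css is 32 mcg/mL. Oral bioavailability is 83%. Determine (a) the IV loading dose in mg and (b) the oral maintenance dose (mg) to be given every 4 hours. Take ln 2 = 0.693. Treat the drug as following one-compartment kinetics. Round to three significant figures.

(a) 10500 mg; (b) 873 mg

Vd(total) = 76 kg × 4.3 L/kg = 326.8 L
LD = Vd × C = 326.8 × 32 = 10460 mg
CL = 0.693 × Vd / t½ = 0.693 × 326.8 / 40 = 5.662 L/h
D = CL × Css × τ / F = 5.662 × 32 × 4 / 0.83 = 873.2 mg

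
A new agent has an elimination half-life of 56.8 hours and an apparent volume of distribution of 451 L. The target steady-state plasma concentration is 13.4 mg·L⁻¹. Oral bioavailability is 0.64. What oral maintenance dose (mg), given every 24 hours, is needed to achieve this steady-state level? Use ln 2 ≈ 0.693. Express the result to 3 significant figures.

2770 mg

CL = ln 2 · Vd / t½ = 0.693 × 451.0 / 56.8 = 5.503 L/h
D = CL × Css × τ / F = 5.503 × 13.4 × 24 / 0.64 = 2765 mg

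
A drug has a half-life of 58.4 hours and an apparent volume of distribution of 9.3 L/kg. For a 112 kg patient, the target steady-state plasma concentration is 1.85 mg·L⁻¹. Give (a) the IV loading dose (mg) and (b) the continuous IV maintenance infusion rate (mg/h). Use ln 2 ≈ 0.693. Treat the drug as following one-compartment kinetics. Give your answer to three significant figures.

(a) 1930 mg; (b) 22.9 mg/h

Total Vd = 9.3 × 112 = 1042 L
LD = Vd × C = 1042 × 1.85 = 1928 mg
CL = 0.693 × Vd / t½ = 0.693 × 1042 / 58.4 = 12.36 L/h
Infusion rate = CL × Css = 12.36 × 1.85 = 22.87 mg/h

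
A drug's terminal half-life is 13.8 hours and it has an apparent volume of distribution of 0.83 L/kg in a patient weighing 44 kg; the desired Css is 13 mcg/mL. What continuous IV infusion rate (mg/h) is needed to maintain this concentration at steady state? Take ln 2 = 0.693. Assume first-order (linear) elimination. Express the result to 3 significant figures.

23.8 mg/h

Vd(total) = 44 kg × 0.83 L/kg = 36.52 L
k = 0.693/13.8 = 0.05022 h⁻¹, so CL = k·Vd = 0.05022 × 36.52 = 1.834 L/h
Infusion rate = CL × Css = 1.834 × 13 = 23.84 mg/h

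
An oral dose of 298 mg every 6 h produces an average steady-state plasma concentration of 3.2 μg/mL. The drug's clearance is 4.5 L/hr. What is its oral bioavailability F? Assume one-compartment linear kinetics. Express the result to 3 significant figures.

F·D/τ = CL·Css at steady state → F = CL·Css·τ / D.
F = 4.5 × 3.2 × 6 / 298 = 0.290

0.290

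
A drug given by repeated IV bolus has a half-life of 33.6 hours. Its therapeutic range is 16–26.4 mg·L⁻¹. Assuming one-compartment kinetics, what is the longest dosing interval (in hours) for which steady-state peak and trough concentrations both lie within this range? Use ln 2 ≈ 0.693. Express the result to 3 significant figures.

k = 0.693 / t½ = 0.693 / 33.6 = 0.02063 h⁻¹
Between IV bolus doses, concentration decays as C = C₀·e^(−kτ), so C_peak/C_trough = e^(kτ).
τ_max = ln(C_peak/C_trough) / k = ln(26.4/16) / 0.02063 = 0.5008 / 0.02063 = 24.28 h

24.3 h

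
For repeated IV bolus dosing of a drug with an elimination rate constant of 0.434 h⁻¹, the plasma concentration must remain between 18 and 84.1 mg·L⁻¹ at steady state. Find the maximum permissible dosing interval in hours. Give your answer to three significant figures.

3.55 h

Between IV bolus doses, concentration decays as C = C₀·e^(−kτ), so C_peak/C_trough = e^(kτ).
τ_max = ln(C_peak/C_trough) / k = ln(84.1/18) / 0.4340 = 1.542 / 0.4340 = 3.553 h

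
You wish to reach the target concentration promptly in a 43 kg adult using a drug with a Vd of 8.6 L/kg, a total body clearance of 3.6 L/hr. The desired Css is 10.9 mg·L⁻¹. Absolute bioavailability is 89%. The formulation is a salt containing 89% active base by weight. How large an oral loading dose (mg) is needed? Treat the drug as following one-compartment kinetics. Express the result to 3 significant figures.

5090 mg

Vd(total) = 43 kg × 8.6 L/kg = 369.8 L
LD = Vd × C / F / S = 369.8 × 10.90 / 0.89 / 0.89 = 5089 mg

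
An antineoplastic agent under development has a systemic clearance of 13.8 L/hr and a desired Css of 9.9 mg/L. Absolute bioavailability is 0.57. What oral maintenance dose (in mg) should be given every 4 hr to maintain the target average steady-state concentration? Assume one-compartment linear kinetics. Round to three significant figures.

At steady state, dose per interval replaces the amount cleared in that interval: F·D/τ = CL·Css.
D = CL × Css × τ / F = 13.80 × 9.9 × 4 / 0.57 = 958.7 mg

959 mg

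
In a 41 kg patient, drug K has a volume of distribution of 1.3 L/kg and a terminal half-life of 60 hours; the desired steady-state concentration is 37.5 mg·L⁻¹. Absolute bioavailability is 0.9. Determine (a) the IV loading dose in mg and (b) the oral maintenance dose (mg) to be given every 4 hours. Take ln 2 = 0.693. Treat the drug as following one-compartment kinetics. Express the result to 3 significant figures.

Vd = 1.3 L/kg × 41 kg = 53.30 L
LD = Vd × C = 53.30 × 37.5 = 1999 mg
CL = 0.693 × Vd / t½ = 0.693 × 53.30 / 60 = 0.6156 L/h
D = CL × Css × τ / F = 0.6156 × 37.5 × 4 / 0.9 = 102.6 mg

(a) 2000 mg; (b) 103 mg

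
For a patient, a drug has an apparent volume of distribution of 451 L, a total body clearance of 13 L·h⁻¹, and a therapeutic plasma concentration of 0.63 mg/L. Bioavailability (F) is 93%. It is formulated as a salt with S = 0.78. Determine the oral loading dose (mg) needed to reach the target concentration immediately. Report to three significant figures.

LD = Vd × C / F / S = 451.0 × 0.6300 / 0.93 / 0.78 = 391.7 mg

392 mg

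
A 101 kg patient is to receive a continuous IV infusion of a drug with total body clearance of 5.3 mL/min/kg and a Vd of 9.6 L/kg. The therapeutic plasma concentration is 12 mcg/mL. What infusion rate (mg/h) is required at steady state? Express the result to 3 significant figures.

385 mg/h

CL = 5.3 mL/min/kg × 101 kg = 535.3 mL/min = 535.3 × 60/1000 = 32.12 L/h
Vd does not affect the maintenance rate; only clearance governs steady-state input.
R₀ = 32.12 × 12 = 385.4 mg/h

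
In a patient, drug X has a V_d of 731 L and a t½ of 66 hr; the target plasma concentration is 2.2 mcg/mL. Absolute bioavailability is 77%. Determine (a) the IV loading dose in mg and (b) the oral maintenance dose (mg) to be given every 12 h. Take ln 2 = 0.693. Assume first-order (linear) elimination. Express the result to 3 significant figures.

(a) 1610 mg; (b) 263 mg

LD = Vd × C = 731.0 × 2.2 = 1608 mg
CL = 0.693 × Vd / t½ = 0.693 × 731.0 / 66 = 7.676 L/h
D = CL × Css × τ / F = 7.676 × 2.2 × 12 / 0.77 = 263.2 mg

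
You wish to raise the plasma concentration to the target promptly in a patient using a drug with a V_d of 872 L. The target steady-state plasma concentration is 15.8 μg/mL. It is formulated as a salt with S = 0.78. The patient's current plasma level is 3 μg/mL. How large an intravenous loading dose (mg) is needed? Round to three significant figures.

Concentration deficit ΔC = 15.8 − 3 = 12.80 mg/L
LD = Vd × ΔC / S = 872.0 × 12.80 / 0.78 = 14310 mg

14300 mg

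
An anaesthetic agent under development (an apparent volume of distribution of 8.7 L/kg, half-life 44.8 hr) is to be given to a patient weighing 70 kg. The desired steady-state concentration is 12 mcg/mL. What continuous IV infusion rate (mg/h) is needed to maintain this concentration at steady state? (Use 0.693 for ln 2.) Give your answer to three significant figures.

Vd(total) = 70 kg × 8.7 L/kg = 609.0 L
CL = 0.693 × Vd / t½ = 0.693 × 609.0 / 44.8 = 9.420 L/h
Infusion rate = CL × Css = 9.420 × 12 = 113.0 mg/h

113 mg/h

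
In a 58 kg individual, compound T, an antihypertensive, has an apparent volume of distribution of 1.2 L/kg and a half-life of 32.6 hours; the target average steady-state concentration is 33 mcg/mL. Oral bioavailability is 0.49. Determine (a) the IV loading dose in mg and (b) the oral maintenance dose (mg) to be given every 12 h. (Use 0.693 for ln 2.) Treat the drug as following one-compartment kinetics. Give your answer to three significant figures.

(a) 2300 mg; (b) 1200 mg

Vd(total) = 58 kg × 1.2 L/kg = 69.60 L
LD = Vd × C = 69.60 × 33 = 2297 mg
CL = 0.693 × Vd / t½ = 0.693 × 69.60 / 32.6 = 1.480 L/h
D = CL × Css × τ / F = 1.480 × 33 × 12 / 0.49 = 1196 mg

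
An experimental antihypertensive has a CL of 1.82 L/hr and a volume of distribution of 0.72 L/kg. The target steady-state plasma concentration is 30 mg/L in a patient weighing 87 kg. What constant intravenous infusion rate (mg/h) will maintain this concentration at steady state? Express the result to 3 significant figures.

54.6 mg/h

Rate = CL × Css = 1.820 × 30 = 54.60 mg/h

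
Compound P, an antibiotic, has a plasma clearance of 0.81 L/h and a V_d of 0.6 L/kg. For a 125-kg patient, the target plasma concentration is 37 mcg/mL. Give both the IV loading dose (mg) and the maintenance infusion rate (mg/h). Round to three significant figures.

(a) 2780 mg; (b) 30.0 mg/h

Vd(total) = 125 kg × 0.6 L/kg = 75.00 L
LD = Vd · C_target = 75.00 × 37 = 2775 mg
Maintenance infusion rate = CL × Css = 0.8100 × 37 = 29.97 mg/h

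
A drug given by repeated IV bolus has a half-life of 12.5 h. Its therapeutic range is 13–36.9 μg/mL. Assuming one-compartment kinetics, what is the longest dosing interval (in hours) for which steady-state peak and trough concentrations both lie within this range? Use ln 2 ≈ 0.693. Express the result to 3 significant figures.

k = 0.693 / t½ = 0.693 / 12.5 = 0.05544 h⁻¹
Between IV bolus doses, concentration decays as C = C₀·e^(−kτ), so C_peak/C_trough = e^(kτ).
τ_max = ln(C_peak/C_trough) / k = ln(36.9/13) / 0.05544 = 1.043 / 0.05544 = 18.81 h

18.8 h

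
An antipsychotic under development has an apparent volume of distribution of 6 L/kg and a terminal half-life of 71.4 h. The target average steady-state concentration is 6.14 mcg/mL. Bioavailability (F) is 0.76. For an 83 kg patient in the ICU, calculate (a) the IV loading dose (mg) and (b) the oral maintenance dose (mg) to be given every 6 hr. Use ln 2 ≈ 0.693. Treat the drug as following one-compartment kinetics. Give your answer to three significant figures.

Vd(total) = 83 kg × 6 L/kg = 498.0 L
LD = Vd × C = 498.0 × 6.14 = 3058 mg
CL = 0.693 × Vd / t½ = 0.693 × 498.0 / 71.4 = 4.834 L/h
D = CL × Css × τ / F = 4.834 × 6.14 × 6 / 0.76 = 234.3 mg

(a) 3060 mg; (b) 234 mg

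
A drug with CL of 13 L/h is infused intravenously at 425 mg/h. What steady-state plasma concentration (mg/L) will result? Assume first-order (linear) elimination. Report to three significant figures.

Css = rate / CL = 425 / 13.00 = 32.69 mg/L

32.7 mg/L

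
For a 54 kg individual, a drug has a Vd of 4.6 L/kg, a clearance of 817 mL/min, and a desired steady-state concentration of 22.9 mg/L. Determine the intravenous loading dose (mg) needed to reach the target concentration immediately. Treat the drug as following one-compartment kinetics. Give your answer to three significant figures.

5690 mg

Total Vd = 4.6 × 54 = 248.4 L
LD is governed by Vd — clearance does not enter the loading-dose calculation.
LD = Vd × C = 248.4 × 22.90 = 5688 mg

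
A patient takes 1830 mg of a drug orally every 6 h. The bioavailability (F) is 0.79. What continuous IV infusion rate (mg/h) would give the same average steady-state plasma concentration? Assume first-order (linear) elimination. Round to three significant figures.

Equivalent systemic input: infusion rate = F·D/τ.
Rate = 0.79 × 1830 / 6 = 241.0 mg/h

241 mg/h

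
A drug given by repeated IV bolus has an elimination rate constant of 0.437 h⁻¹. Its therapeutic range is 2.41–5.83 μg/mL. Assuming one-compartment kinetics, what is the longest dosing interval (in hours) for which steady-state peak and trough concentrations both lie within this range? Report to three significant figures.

2.02 h

Between IV bolus doses, concentration decays as C = C₀·e^(−kτ), so C_peak/C_trough = e^(kτ).
τ_max = ln(C_peak/C_trough) / k = ln(5.83/2.41) / 0.4370 = 0.8834 / 0.4370 = 2.022 h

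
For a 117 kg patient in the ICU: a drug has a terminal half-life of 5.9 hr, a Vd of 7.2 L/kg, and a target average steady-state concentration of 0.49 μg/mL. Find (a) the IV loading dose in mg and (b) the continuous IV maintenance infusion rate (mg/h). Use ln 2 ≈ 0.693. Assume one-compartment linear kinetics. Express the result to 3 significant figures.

Vd = 7.2 L/kg × 117 kg = 842.4 L
LD = Vd × C = 842.4 × 0.49 = 412.8 mg
CL = 0.693 × Vd / t½ = 0.693 × 842.4 / 5.9 = 98.95 L/h
Infusion rate = CL × Css = 98.95 × 0.49 = 48.49 mg/h

(a) 413 mg; (b) 48.5 mg/h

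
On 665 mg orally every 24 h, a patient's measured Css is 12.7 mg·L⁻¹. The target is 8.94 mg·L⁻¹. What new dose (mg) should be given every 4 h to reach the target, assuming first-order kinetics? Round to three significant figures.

For first-order elimination, Css ∝ F·D/(CL·τ); F and CL are unchanged, so Css ∝ D/τ.
D₂ = D₁ × (Css,target / Css,current) × (τ₂/τ₁) = 665 × (8.94/12.7) × (4/24) = 78.02 mg

78.0 mg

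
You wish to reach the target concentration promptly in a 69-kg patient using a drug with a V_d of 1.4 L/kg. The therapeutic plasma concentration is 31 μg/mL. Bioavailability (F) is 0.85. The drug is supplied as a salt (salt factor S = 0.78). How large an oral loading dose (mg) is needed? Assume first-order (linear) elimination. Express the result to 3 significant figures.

Total Vd = 1.4 × 69 = 96.60 L
LD = Vd × C / F / S = 96.60 × 31.00 / 0.85 / 0.78 = 4517 mg

4520 mg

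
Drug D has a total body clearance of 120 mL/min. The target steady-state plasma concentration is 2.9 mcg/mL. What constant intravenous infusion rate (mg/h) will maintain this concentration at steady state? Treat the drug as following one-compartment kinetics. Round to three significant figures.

CL = 120 mL/min = 120 × 0.06 = 7.200 L/h
At steady state, infusion rate equals elimination rate: rate in = CL × Css.
Infusion rate = CL · Css = 7.200 L/h × 2.9 mg/L = 20.88 mg/h

20.9 mg/h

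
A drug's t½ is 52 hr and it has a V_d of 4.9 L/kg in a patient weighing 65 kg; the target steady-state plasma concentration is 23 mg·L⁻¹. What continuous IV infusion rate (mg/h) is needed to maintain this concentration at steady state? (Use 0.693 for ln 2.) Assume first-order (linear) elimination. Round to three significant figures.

Total Vd = 4.9 × 65 = 318.5 L
CL = ln 2 · Vd / t½ = 0.693 × 318.5 / 52 = 4.245 L/h
Infusion rate = CL × Css = 4.245 × 23 = 97.64 mg/h

97.6 mg/h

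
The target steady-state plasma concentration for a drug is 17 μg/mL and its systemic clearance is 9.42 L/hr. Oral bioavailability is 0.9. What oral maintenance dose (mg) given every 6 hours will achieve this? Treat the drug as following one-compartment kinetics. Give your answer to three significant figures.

D = CL × Css × τ / F = 9.420 × 17 × 6 / 0.9 = 1068 mg

1070 mg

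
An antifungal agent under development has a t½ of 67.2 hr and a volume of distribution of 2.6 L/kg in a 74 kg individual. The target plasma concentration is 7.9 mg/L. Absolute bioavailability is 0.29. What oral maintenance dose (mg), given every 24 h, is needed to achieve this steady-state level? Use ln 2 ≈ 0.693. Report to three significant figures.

Total Vd = 2.6 × 74 = 192.4 L
CL = 0.693 × Vd / t½ = 0.693 × 192.4 / 67.2 = 1.984 L/h
D = CL × Css × τ / F = 1.984 × 7.9 × 24 / 0.29 = 1297 mg

1300 mg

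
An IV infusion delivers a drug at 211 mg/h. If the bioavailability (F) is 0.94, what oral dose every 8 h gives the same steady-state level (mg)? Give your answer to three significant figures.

1800 mg

To maintain the same Css, the systemic dosing rate must be unchanged: F·D/τ = infusion rate.
D = rate × τ / F = 211 × 8 / 0.94 = 1796 mg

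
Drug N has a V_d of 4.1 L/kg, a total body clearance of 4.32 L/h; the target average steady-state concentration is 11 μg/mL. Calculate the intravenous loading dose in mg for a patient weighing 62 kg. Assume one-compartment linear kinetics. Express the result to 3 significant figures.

Vd(total) = 62 kg × 4.1 L/kg = 254.2 L
LD = Vd × C = 254.2 × 11.00 = 2796 mg

2800 mg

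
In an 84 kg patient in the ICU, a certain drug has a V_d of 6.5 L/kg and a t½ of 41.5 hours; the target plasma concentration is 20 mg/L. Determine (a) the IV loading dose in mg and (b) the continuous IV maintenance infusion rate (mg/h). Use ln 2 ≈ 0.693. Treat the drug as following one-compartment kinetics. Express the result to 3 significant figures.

Total Vd = 6.5 × 84 = 546.0 L
LD = Vd × C = 546.0 × 20 = 10920 mg
CL = 0.693 × Vd / t½ = 0.693 × 546.0 / 41.5 = 9.118 L/h
Infusion rate = CL × Css = 9.118 × 20 = 182.4 mg/h

(a) 10900 mg; (b) 182 mg/h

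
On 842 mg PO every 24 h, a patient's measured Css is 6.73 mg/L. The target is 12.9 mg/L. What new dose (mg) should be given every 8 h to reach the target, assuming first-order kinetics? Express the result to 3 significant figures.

538 mg

With linear kinetics, Css is proportional to dose rate (D/τ) at fixed clearance.
D₂ = D₁ × (Css,target / Css,current) × (τ₂/τ₁) = 842 × (12.9/6.73) × (8/24) = 538.0 mg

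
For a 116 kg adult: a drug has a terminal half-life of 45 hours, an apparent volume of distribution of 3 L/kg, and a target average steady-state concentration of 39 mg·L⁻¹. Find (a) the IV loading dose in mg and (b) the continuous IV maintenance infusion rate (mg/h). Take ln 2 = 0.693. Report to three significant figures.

Vd(total) = 116 kg × 3 L/kg = 348.0 L
LD = Vd × C = 348.0 × 39 = 13570 mg
CL = 0.693 × Vd / t½ = 0.693 × 348.0 / 45 = 5.359 L/h
Infusion rate = CL × Css = 5.359 × 39 = 209.0 mg/h

(a) 13600 mg; (b) 209 mg/h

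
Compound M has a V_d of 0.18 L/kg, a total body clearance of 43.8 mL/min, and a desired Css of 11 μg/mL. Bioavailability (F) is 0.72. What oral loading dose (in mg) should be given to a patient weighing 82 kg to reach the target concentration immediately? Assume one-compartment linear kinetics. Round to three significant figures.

226 mg

Vd(total) = 82 kg × 0.18 L/kg = 14.76 L
LD = Vd × C / F = 14.76 × 11.00 / 0.72 = 225.5 mg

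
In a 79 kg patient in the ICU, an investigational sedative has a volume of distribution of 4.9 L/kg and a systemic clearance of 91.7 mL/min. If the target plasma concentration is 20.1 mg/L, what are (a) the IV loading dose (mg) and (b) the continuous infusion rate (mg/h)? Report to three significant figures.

Vd(total) = 79 kg × 4.9 L/kg = 387.1 L
Loading dose = Vd × C = 387.1 × 20.1 = 7781 mg
Convert clearance: 91.7 mL/min × 60 min/h ÷ 1000 mL/L = 5.502 L/h
Infusion rate = 5.502 L/h × 20.1 mg/L = 110.6 mg/h

(a) 7780 mg; (b) 111 mg/h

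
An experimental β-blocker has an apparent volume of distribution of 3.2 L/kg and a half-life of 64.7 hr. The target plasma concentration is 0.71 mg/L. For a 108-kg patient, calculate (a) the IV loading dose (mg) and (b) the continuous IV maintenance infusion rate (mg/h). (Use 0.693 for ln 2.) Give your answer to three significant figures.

(a) 245 mg; (b) 2.63 mg/h

Vd(total) = 108 kg × 3.2 L/kg = 345.6 L
LD = Vd × C = 345.6 × 0.71 = 245.4 mg
CL = 0.693 × Vd / t½ = 0.693 × 345.6 / 64.7 = 3.702 L/h
Infusion rate = CL × Css = 3.702 × 0.71 = 2.628 mg/h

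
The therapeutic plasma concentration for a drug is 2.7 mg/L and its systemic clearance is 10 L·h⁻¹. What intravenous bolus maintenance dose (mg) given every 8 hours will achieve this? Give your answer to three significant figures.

216 mg

At steady state, dose per interval replaces the amount cleared in that interval: D/τ = CL·Css.
D = CL × Css × τ = 10.00 × 2.7 × 8 = 216.0 mg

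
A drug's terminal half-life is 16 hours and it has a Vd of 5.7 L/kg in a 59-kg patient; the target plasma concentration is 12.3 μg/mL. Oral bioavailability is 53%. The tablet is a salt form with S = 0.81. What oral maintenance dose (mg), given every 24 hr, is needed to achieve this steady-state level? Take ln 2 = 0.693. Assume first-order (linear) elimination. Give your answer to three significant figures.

10000 mg

Vd(total) = 59 kg × 5.7 L/kg = 336.3 L
k = 0.693/16 = 0.04331 h⁻¹, so CL = k·Vd = 0.04331 × 336.3 = 14.57 L/h
D = CL × Css × τ / F / S = 14.57 × 12.3 × 24 / 0.53 / 0.81 = 10020 mg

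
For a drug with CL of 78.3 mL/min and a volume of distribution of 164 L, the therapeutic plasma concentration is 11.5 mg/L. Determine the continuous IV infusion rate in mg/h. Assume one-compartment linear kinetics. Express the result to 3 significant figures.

54.0 mg/h

CL = 78.3 mL/min × 60/1000 = 4.698 L/h
Vd does not affect the maintenance rate; only clearance governs steady-state input.
Rate = CL × Css = 4.698 × 11.5 = 54.03 mg/h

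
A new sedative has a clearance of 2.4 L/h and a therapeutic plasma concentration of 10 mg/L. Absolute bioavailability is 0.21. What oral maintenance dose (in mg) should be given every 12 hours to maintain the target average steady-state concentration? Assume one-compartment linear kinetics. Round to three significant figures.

1370 mg

At steady state, dose per interval replaces the amount cleared in that interval: F·D/τ = CL·Css.
D = CL × Css × τ / F = 2.400 × 10 × 12 / 0.21 = 1371 mg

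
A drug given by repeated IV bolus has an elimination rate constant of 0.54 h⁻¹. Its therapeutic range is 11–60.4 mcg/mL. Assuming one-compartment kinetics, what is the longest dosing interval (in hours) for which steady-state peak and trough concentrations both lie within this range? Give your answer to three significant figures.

Between IV bolus doses, concentration decays as C = C₀·e^(−kτ), so C_peak/C_trough = e^(kτ).
τ_max = ln(C_peak/C_trough) / k = ln(60.4/11) / 0.5400 = 1.703 / 0.5400 = 3.154 h

3.15 h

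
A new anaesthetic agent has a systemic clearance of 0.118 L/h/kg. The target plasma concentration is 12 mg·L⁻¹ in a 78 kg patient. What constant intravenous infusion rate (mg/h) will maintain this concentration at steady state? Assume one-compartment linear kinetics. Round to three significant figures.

110 mg/h

CL = 0.118 L/h/kg × 78 kg = 9.204 L/h
R₀ = 9.204 × 12 = 110.4 mg/h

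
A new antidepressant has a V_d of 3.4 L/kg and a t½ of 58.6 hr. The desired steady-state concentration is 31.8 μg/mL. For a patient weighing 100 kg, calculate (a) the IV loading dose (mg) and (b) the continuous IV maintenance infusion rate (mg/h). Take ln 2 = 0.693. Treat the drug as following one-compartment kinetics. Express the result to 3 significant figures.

(a) 10800 mg; (b) 128 mg/h

Vd = 3.4 L/kg × 100 kg = 340.0 L
LD = Vd × C = 340.0 × 31.8 = 10810 mg
CL = 0.693 × Vd / t½ = 0.693 × 340.0 / 58.6 = 4.021 L/h
Infusion rate = CL × Css = 4.021 × 31.8 = 127.9 mg/h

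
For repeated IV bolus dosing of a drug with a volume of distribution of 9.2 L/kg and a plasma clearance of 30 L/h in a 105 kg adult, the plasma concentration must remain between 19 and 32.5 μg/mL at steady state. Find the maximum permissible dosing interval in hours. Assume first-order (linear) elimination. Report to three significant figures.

Total Vd = 9.2 × 105 = 966.0 L
k = CL / Vd = 30.00 / 966.0 = 0.03106 h⁻¹
Between IV bolus doses, concentration decays as C = C₀·e^(−kτ), so C_peak/C_trough = e^(kτ).
τ_max = ln(C_peak/C_trough) / k = ln(32.5/19) / 0.03106 = 0.5368 / 0.03106 = 17.28 h

17.3 h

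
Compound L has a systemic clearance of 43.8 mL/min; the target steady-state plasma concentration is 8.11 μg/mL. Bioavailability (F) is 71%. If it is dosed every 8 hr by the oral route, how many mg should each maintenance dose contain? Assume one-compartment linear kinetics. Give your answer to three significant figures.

Convert clearance: 43.8 mL/min × 60 min/h ÷ 1000 mL/L = 2.628 L/h
D = CL × Css × τ / F = 2.628 × 8.11 × 8 / 0.71 = 240.1 mg

240 mg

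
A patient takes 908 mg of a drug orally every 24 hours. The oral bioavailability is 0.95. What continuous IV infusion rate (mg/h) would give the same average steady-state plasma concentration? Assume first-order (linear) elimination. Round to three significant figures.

Equivalent systemic input: infusion rate = F·D/τ.
Rate = 0.95 × 908 / 24 = 35.94 mg/h

35.9 mg/h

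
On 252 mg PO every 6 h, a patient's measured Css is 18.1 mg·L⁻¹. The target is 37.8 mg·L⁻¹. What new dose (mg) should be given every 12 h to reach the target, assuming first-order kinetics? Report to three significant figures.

For first-order elimination, Css ∝ F·D/(CL·τ); F and CL are unchanged, so Css ∝ D/τ.
D₂ = D₁ × (Css,target / Css,current) × (τ₂/τ₁) = 252 × (37.8/18.1) × (12/6) = 1053 mg

1050 mg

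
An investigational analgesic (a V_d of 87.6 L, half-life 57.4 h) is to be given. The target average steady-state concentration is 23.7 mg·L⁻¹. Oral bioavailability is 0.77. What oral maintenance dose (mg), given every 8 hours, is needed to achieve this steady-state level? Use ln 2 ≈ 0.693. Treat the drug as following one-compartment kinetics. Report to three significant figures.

k = 0.693/57.4 = 0.01207 h⁻¹, so CL = k·Vd = 0.01207 × 87.60 = 1.057 L/h
D = CL × Css × τ / F = 1.057 × 23.7 × 8 / 0.77 = 260.3 mg

260 mg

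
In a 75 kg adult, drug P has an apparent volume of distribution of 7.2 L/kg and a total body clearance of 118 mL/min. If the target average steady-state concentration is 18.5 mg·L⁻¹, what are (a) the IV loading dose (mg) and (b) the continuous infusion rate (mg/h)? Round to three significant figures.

Vd = 7.2 L/kg × 75 kg = 540.0 L
Loading: fill Vd to C_target → 540.0 L × 18.5 mg/L = 9990 mg
CL = 118 mL/min × 60/1000 = 7.080 L/h
Maintenance: replace elimination → rate = CL × Css = 7.080 × 18.5 = 131.0 mg/h

(a) 9990 mg; (b) 131 mg/h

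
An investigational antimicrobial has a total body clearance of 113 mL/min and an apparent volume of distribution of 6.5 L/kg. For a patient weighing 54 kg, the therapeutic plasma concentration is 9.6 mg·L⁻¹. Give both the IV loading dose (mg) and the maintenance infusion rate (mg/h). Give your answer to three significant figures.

(a) 3370 mg; (b) 65.1 mg/h

Total Vd = 6.5 × 54 = 351.0 L
LD = Vd · C_target = 351.0 × 9.6 = 3370 mg
CL = 113 mL/min × 60/1000 = 6.780 L/h
Maintenance infusion rate = CL × Css = 6.780 × 9.6 = 65.09 mg/h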